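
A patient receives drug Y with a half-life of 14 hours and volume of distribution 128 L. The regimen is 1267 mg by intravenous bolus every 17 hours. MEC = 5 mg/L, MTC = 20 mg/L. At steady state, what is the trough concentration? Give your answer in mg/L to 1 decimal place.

τ/t½ = 17/14 ≈ 1.2143, so fraction remaining f = (1/2)^(17/14) ≈ 0.4310.
At steady state, accumulation factor R = 1/(1 − e^(−kτ)) ≈ 1.7575.
Each bolus raises the concentration by D/Vd = 1267/128 ≈ 9.898 mg/L.
Cmax,ss = C₀/(1 − f) ≈ 9.898/0.5690 ≈ 17.395 mg/L.
One interval later, Cmin,ss = Cmax,ss·e^(−kτ) ≈ 17.395 × 0.4310 ≈ 7.497 mg/L.
Trough 7.5 mg/L vs MEC 5 mg/L: adequate.

7.5 mg/L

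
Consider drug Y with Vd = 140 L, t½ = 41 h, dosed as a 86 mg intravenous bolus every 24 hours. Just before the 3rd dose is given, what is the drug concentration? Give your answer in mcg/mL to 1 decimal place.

f = (1/2)^(τ/t½) = (1/2)^(24/41) ≈ 0.6665.
C₀ = D/Vd = 86/140 ≈ 0.614 mcg/mL.
Before the 3rd dose, 2 doses have been given. Superposition: Cmin = C₀·(f + f²).
≈ 0.614 × (0.6665 + 0.4442) ≈ 0.614 × 1.1107 ≈ 0.682 mcg/mL.

0.7 mcg/mL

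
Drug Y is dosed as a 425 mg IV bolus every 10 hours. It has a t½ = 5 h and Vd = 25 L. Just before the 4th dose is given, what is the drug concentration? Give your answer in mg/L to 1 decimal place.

5.6 mg/L

f = (1/2)^(τ/t½) = (1/2)^(10/5) ≈ 0.2500.
C₀ = D/Vd = 425/25 ≈ 17.000 mg/L.
Before the 4th dose, 3 doses have been given. Superposition: Cmin = C₀·(f + f² + … + f^3).
≈ 17.000 × (0.2500 + 0.0625 + 0.0156) ≈ 17.000 × 0.3281 ≈ 5.578 mg/L.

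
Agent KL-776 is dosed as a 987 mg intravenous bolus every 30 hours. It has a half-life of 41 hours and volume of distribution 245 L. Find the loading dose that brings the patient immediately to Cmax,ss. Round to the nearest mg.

2481 mg

f = (1/2)^(30/41) ≈ 0.602191; accumulation ratio R = 1/(1−f) ≈ 2.51377.
Loading dose to hit Cmax,ss on first dose: D_load = D_maint·R ≈ 987 × 2.51377 ≈ 2481.09 mg.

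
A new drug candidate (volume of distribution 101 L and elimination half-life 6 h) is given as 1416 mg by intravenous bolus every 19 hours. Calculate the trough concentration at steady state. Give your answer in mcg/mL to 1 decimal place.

1.8 mcg/mL

k = ln2/t½ = ln2/6 ≈ 0.115525 h⁻¹; fraction remaining f = e^(−kτ) = e^(−0.115525×19) ≈ 0.1114.
Accumulation ratio R = 1/(1 − f) ≈ 1/0.8886 ≈ 1.1254.
Single-dose peak C₀ = D/Vd = 1416/101 ≈ 14.020 mcg/mL.
Cmax,ss = C₀/(1 − f) ≈ 14.020/0.8886 ≈ 15.778 mcg/mL.
One interval later, Cmin,ss = Cmax,ss·e^(−kτ) ≈ 15.778 × 0.1114 ≈ 1.758 mcg/mL.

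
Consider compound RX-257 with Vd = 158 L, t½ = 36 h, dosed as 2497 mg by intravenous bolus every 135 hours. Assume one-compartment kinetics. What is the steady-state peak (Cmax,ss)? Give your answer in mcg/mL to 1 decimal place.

17.1 mcg/mL

k = ln2/t½ = ln2/36 ≈ 0.019254 h⁻¹; fraction remaining f = e^(−kτ) = e^(−0.019254×135) ≈ 0.0743.
Accumulation ratio R = 1/(1 − f) ≈ 1/0.9257 ≈ 1.0803.
Single-dose peak C₀ = D/Vd = 2497/158 ≈ 15.804 mcg/mL.
Steady-state peak Cmax,ss = C₀·R ≈ 15.804 × 1.0803 ≈ 17.073 mcg/mL.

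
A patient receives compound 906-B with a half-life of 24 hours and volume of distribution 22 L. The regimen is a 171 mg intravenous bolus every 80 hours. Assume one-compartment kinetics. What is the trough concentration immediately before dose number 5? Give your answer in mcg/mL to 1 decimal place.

0.9 mcg/mL

f = (1/2)^(τ/t½) = (1/2)^(80/24) ≈ 0.0992.
C₀ = D/Vd = 171/22 ≈ 7.773 mcg/mL.
Before the 5th dose, 4 doses have been given. Superposition: Cmin = C₀·(f + f² + … + f^4).
≈ 7.773 × (0.0992 + 0.0098 + 0.0010 + 0.0001) ≈ 7.773 × 0.1101 ≈ 0.856 mcg/mL.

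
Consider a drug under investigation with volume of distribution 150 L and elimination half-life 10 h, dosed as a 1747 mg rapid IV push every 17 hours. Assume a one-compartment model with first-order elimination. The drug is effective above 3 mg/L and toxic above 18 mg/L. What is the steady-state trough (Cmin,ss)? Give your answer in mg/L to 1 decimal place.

5.2 mg/L

Over one 17-h interval, 17/10 ≈ 1.7 half-lives elapse, leaving f ≈ 0.3078 of each dose.
Single-dose peak C₀ = D/Vd = 1747/150 ≈ 11.647 mg/L.
Steady-state trough Cmin,ss = C₀·f/(1−f) ≈ 11.647 × 0.3078/0.6922 ≈ 5.179 mg/L.
Trough 5.2 mg/L vs MEC 3 mg/L: adequate.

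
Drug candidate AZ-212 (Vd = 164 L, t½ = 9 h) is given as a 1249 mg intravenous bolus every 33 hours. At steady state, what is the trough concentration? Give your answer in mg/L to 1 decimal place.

k = ln2/t½ = ln2/9 ≈ 0.077016 h⁻¹; fraction remaining f = e^(−kτ) = e^(−0.077016×33) ≈ 0.0787.
Each bolus raises the concentration by D/Vd = 1249/164 ≈ 7.616 mg/L.
Steady-state trough Cmin,ss = C₀·f/(1−f) ≈ 7.616 × 0.0787/0.9213 ≈ 0.651 mg/L.

0.7 mg/L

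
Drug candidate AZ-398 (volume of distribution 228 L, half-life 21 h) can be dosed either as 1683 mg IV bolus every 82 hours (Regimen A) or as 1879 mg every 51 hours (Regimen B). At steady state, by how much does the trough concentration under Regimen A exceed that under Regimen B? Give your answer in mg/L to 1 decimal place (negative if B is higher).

Regimen A: f = (1/2)^(82/21) ≈ 0.0668; Cmin,ss = (1683/228)·f/(1−f) ≈ 0.528 mg/L.
Regimen B: f = (1/2)^(51/21) ≈ 0.1857; Cmin,ss = (1879/228)·f/(1−f) ≈ 1.879 mg/L.
Difference ≈ 0.528 − 1.879 ≈ -1.351 mg/L.

-1.4 mg/L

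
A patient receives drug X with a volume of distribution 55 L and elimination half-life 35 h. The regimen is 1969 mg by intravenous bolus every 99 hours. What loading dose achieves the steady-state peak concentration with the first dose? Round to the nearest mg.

f = (1/2)^(99/35) ≈ 0.140772; accumulation ratio R = 1/(1−f) ≈ 1.16384.
Loading dose to hit Cmax,ss on first dose: D_load = D_maint·R ≈ 1969 × 1.16384 ≈ 2291.60 mg.

2292 mg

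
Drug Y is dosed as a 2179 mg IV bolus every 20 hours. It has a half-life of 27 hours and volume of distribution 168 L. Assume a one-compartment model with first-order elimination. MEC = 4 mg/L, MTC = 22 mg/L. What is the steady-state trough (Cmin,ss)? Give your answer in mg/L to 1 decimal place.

19.3 mg/L

Over one 20-h interval, 20/27 ≈ 0.74074 half-lives elapse, leaving f ≈ 0.5984 of each dose.
Each bolus raises the concentration by D/Vd = 2179/168 ≈ 12.970 mg/L.
Steady-state trough Cmin,ss = C₀·f/(1−f) ≈ 12.970 × 0.5984/0.4016 ≈ 19.326 mg/L.
Trough 19.3 mg/L vs MEC 4 mg/L: adequate.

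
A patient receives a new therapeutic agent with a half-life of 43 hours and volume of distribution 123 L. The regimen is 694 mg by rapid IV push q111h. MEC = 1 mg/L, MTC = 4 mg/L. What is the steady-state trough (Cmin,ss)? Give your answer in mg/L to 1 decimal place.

1.1 mg/L

Over one 111-h interval, 111/43 ≈ 2.5814 half-lives elapse, leaving f ≈ 0.1671 of each dose.
Accumulation ratio R = 1/(1 − f) ≈ 1/0.8329 ≈ 1.2006.
Each bolus raises the concentration by D/Vd = 694/123 ≈ 5.642 mg/L.
Steady-state peak Cmax,ss = C₀·R ≈ 5.642 × 1.2006 ≈ 6.774 mg/L.
One interval later, Cmin,ss = Cmax,ss·e^(−kτ) ≈ 6.774 × 0.1671 ≈ 1.132 mg/L.
Trough 1.1 mg/L vs MEC 1 mg/L: adequate.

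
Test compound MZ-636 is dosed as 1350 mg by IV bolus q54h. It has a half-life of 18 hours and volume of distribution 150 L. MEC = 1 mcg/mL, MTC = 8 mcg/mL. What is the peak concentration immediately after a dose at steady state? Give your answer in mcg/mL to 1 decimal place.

10.3 mcg/mL

τ = 54 h = 3 half-lives, so f = (1/2)^3 = 0.125.
Accumulation ratio R = 1/(1 − f) = 1/0.875 = 8/7.
Single-dose peak C₀ = D/Vd = 1350/150 = 9 mcg/mL.
Steady-state peak Cmax,ss = C₀·R = 9 × 8/7 ≈ 10.286 mcg/mL.
Peak 10.3 mcg/mL vs MTC 8 mcg/mL: exceeds toxic threshold.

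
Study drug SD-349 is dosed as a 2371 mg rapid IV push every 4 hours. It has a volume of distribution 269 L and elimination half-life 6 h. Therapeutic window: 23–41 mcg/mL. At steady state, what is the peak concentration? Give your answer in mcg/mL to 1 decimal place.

Over one 4-h interval, 4/6 ≈ 0.66667 half-lives elapse, leaving f ≈ 0.6300 of each dose.
Accumulation ratio R = 1/(1 − f) ≈ 1/0.3700 ≈ 2.7027.
Each bolus raises the concentration by D/Vd = 2371/269 ≈ 8.814 mcg/mL.
Cmax,ss = C₀/(1 − f) ≈ 8.814/0.3700 ≈ 23.822 mcg/mL.
Peak 23.8 mcg/mL vs MTC 41 mcg/mL: below toxic threshold.

23.8 mcg/mL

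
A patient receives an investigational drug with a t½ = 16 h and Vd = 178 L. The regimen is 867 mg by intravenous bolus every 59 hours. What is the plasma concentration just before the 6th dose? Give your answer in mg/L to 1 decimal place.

0.4 mg/L

f = (1/2)^(τ/t½) = (1/2)^(59/16) ≈ 0.0776.
C₀ = D/Vd = 867/178 ≈ 4.871 mg/L.
Before the 6th dose, 5 doses have been given. Superposition: Cmin = C₀·(f + f² + … + f^5).
≈ 4.871 × (0.0776 + 0.0060 + 0.0005 + 0.0000 + 0.0000) ≈ 4.871 × 0.0841 ≈ 0.410 mg/L.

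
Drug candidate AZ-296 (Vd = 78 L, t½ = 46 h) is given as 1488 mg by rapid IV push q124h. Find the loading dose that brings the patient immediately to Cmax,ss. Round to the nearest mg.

1760 mg

f = (1/2)^(124/46) ≈ 0.154358; accumulation ratio R = 1/(1−f) ≈ 1.18253.
Loading dose to hit Cmax,ss on first dose: D_load = D_maint·R ≈ 1488 × 1.18253 ≈ 1759.60 mg.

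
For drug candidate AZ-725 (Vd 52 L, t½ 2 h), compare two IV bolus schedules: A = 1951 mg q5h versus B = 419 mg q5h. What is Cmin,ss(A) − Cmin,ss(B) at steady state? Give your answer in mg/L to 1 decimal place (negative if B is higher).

6.3 mg/L

Regimen A: f = (1/2)^(5/2) ≈ 0.1768; Cmin,ss = (1951/52)·f/(1−f) ≈ 8.058 mg/L.
Regimen B: f = (1/2)^(5/2) ≈ 0.1768; Cmin,ss = (419/52)·f/(1−f) ≈ 1.731 mg/L.
Difference ≈ 8.058 − 1.731 ≈ 6.327 mg/L.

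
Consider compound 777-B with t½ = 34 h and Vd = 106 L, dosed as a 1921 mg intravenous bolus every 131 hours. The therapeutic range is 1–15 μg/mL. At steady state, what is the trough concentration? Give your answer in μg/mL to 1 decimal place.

Over one 131-h interval, 131/34 ≈ 3.8529 half-lives elapse, leaving f ≈ 0.0692 of each dose.
Accumulation ratio R = 1/(1 − f) ≈ 1/0.9308 ≈ 1.0743.
Single-dose peak C₀ = D/Vd = 1921/106 ≈ 18.123 μg/mL.
Steady-state peak Cmax,ss = C₀·R ≈ 18.123 × 1.0743 ≈ 19.470 μg/mL.
Steady-state trough Cmin,ss = Cmax,ss·f ≈ 19.470 × 0.0692 ≈ 1.347 μg/mL.
Trough 1.3 μg/mL vs MEC 1 μg/mL: adequate.

1.3 μg/mL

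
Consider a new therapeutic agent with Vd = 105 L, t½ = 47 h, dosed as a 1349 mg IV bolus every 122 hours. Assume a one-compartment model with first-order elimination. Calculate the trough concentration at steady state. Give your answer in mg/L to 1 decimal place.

2.5 mg/L

k = ln2/t½ = ln2/47 ≈ 0.014748 h⁻¹; fraction remaining f = e^(−kτ) = e^(−0.014748×122) ≈ 0.1654.
At steady state, accumulation factor R = 1/(1 − e^(−kτ)) ≈ 1.1982.
Each bolus raises the concentration by D/Vd = 1349/105 ≈ 12.848 mg/L.
Steady-state peak Cmax,ss = C₀·R ≈ 12.848 × 1.1982 ≈ 15.394 mg/L.
One interval later, Cmin,ss = Cmax,ss·e^(−kτ) ≈ 15.394 × 0.1654 ≈ 2.546 mg/L.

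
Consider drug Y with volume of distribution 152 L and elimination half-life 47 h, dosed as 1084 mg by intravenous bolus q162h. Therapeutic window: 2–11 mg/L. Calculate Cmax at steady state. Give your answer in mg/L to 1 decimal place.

k = ln2/t½ = ln2/47 ≈ 0.014748 h⁻¹; fraction remaining f = e^(−kτ) = e^(−0.014748×162) ≈ 0.0917.
Accumulation ratio R = 1/(1 − f) ≈ 1/0.9083 ≈ 1.1010.
Single-dose peak C₀ = D/Vd = 1084/152 ≈ 7.132 mg/L.
Steady-state peak Cmax,ss = C₀·R ≈ 7.132 × 1.1010 ≈ 7.852 mg/L.
Peak 7.9 mg/L vs MTC 11 mg/L: below toxic threshold.

7.9 mg/L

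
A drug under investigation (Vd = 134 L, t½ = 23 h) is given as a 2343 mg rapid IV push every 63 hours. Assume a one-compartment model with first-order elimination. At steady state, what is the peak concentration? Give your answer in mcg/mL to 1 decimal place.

20.6 mcg/mL

Over one 63-h interval, 63/23 ≈ 2.7391 half-lives elapse, leaving f ≈ 0.1498 of each dose.
Accumulation ratio R = 1/(1 − f) ≈ 1/0.8502 ≈ 1.1762.
Single-dose peak C₀ = D/Vd = 2343/134 ≈ 17.485 mcg/mL.
Steady-state peak Cmax,ss = C₀·R ≈ 17.485 × 1.1762 ≈ 20.566 mcg/mL.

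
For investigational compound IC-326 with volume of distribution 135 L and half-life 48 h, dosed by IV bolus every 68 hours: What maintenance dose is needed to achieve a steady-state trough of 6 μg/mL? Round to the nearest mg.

τ/t½ = 68/48 ≈ 1.4167, so f = (1/2)^(68/48) ≈ 0.374577.
Cmin,ss = (D/Vd)·f/(1−f), so D = Cmin,ss·Vd·(1−f)/f.
D = 6 × 135 × (1−f)/f ≈ 6 × 135 × 1.66968 ≈ 1352.44 mg.

1352 mg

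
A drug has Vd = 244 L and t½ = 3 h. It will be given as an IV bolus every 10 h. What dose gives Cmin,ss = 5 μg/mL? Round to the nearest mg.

τ/t½ = 10/3 ≈ 3.3333, so f = (1/2)^(10/3) ≈ 0.099213.
Cmin,ss = (D/Vd)·f/(1−f), so D = Cmin,ss·Vd·(1−f)/f.
D = 5 × 244 × (1−f)/f ≈ 5 × 244 × 9.07932 ≈ 11076.77 mg.

11077 mg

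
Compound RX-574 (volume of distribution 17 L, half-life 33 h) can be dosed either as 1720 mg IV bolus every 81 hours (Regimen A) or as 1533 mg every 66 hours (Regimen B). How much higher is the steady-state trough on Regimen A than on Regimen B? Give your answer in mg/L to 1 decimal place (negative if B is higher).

Regimen A: f = (1/2)^(81/33) ≈ 0.1824; Cmin,ss = (1720/17)·f/(1−f) ≈ 22.572 mg/L.
Regimen B: f = (1/2)^(66/33) ≈ 0.2500; Cmin,ss = (1533/17)·f/(1−f) ≈ 30.059 mg/L.
Difference ≈ 22.572 − 30.059 ≈ -7.487 mg/L.

-7.5 mg/L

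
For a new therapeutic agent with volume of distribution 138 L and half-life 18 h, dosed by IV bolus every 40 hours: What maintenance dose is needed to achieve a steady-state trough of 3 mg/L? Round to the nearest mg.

τ/t½ = 40/18 ≈ 2.2222, so f = (1/2)^(40/18) ≈ 0.214311.
Cmin,ss = (D/Vd)·f/(1−f), so D = Cmin,ss·Vd·(1−f)/f.
D = 3 × 138 × (1−f)/f ≈ 3 × 138 × 3.66612 ≈ 1517.77 mg.

1518 mg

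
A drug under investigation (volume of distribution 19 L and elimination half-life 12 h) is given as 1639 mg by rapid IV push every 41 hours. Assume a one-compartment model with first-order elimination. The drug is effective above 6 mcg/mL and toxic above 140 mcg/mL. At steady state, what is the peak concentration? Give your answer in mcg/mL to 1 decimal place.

Over one 41-h interval, 41/12 ≈ 3.4167 half-lives elapse, leaving f ≈ 0.0936 of each dose.
At steady state, accumulation factor R = 1/(1 − e^(−kτ)) ≈ 1.1033.
Each bolus raises the concentration by D/Vd = 1639/19 ≈ 86.263 mcg/mL.
Cmax,ss = C₀/(1 − f) ≈ 86.263/0.9064 ≈ 95.171 mcg/mL.
Peak 95.2 mcg/mL vs MTC 140 mcg/mL: below toxic threshold.

95.2 mcg/mL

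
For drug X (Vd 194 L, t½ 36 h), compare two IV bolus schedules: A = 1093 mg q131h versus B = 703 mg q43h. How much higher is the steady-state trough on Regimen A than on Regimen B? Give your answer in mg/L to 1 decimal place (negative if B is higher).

Regimen A: f = (1/2)^(131/36) ≈ 0.0803; Cmin,ss = (1093/194)·f/(1−f) ≈ 0.492 mg/L.
Regimen B: f = (1/2)^(43/36) ≈ 0.4370; Cmin,ss = (703/194)·f/(1−f) ≈ 2.813 mg/L.
Difference ≈ 0.492 − 2.813 ≈ -2.321 mg/L.

-2.3 mg/L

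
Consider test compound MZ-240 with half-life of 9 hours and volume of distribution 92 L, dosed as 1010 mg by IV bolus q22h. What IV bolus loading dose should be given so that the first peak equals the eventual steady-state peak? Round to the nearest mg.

1237 mg

f = (1/2)^(22/9) ≈ 0.183717; accumulation ratio R = 1/(1−f) ≈ 1.22507.
Loading dose to hit Cmax,ss on first dose: D_load = D_maint·R ≈ 1010 × 1.22507 ≈ 1237.32 mg.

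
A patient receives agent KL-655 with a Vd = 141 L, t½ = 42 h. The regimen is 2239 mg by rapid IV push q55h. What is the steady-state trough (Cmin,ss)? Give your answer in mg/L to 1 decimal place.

10.7 mg/L

τ/t½ = 55/42 ≈ 1.3095, so fraction remaining f = (1/2)^(55/42) ≈ 0.4035.
At steady state, accumulation factor R = 1/(1 − e^(−kτ)) ≈ 1.6764.
Single-dose peak C₀ = D/Vd = 2239/141 ≈ 15.879 mg/L.
Cmax,ss = C₀/(1 − f) ≈ 15.879/0.5965 ≈ 26.620 mg/L.
One interval later, Cmin,ss = Cmax,ss·e^(−kτ) ≈ 26.620 × 0.4035 ≈ 10.741 mg/L.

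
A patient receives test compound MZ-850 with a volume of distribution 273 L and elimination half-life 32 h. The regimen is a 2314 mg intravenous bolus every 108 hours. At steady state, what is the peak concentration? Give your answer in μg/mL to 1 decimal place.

k = ln2/t½ = ln2/32 ≈ 0.021661 h⁻¹; fraction remaining f = e^(−kτ) = e^(−0.021661×108) ≈ 0.0964.
Accumulation ratio R = 1/(1 − f) ≈ 1/0.9036 ≈ 1.1067.
Single-dose peak C₀ = D/Vd = 2314/273 ≈ 8.476 μg/mL.
Cmax,ss = C₀/(1 − f) ≈ 8.476/0.9036 ≈ 9.380 μg/mL.

9.4 μg/mL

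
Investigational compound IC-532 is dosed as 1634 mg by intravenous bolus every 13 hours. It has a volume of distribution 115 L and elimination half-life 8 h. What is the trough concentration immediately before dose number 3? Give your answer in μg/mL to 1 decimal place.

6.1 μg/mL

f = (1/2)^(τ/t½) = (1/2)^(13/8) ≈ 0.3242.
C₀ = D/Vd = 1634/115 ≈ 14.209 μg/mL.
Before the 3rd dose, 2 doses have been given. Superposition: Cmin = C₀·(f + f²).
≈ 14.209 × (0.3242 + 0.1051) ≈ 14.209 × 0.4293 ≈ 6.100 μg/mL.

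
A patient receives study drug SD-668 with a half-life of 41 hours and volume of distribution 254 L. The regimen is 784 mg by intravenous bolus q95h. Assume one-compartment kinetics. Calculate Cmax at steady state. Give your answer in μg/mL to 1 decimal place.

Over one 95-h interval, 95/41 ≈ 2.3171 half-lives elapse, leaving f ≈ 0.2007 of each dose.
Accumulation ratio R = 1/(1 − f) ≈ 1/0.7993 ≈ 1.2511.
Each bolus raises the concentration by D/Vd = 784/254 ≈ 3.087 μg/mL.
Steady-state peak Cmax,ss = C₀·R ≈ 3.087 × 1.2511 ≈ 3.862 μg/mL.

3.9 μg/mL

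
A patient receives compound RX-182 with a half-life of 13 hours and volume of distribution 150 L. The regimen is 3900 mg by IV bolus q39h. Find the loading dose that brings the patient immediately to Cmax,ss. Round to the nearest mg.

4457 mg

f = (1/2)^(39/13) ≈ 0.125000; accumulation ratio R = 1/(1−f) ≈ 1.14286.
Loading dose to hit Cmax,ss on first dose: D_load = D_maint·R ≈ 3900 × 1.14286 ≈ 4457.15 mg.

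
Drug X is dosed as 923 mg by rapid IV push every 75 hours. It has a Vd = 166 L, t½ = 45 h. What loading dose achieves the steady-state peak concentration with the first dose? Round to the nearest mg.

1347 mg

f = (1/2)^(75/45) ≈ 0.314980; accumulation ratio R = 1/(1−f) ≈ 1.45981.
Loading dose to hit Cmax,ss on first dose: D_load = D_maint·R ≈ 923 × 1.45981 ≈ 1347.40 mg.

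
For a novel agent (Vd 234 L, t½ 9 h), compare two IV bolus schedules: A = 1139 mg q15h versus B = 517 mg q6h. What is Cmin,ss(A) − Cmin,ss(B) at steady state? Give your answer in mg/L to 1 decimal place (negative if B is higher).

-1.5 mg/L

Regimen A: f = (1/2)^(15/9) ≈ 0.3150; Cmin,ss = (1139/234)·f/(1−f) ≈ 2.238 mg/L.
Regimen B: f = (1/2)^(6/9) ≈ 0.6300; Cmin,ss = (517/234)·f/(1−f) ≈ 3.762 mg/L.
Difference ≈ 2.238 − 3.762 ≈ -1.524 mg/L.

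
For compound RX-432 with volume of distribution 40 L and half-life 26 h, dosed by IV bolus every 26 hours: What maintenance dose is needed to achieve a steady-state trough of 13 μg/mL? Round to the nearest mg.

520 mg

τ/t½ = 26/26 ≈ 1, so f = (1/2)^(26/26) ≈ 0.500000.
Cmin,ss = (D/Vd)·f/(1−f), so D = Cmin,ss·Vd·(1−f)/f.
D = 13 × 40 × (1−f)/f ≈ 13 × 40 × 1.00000 ≈ 520.00 mg.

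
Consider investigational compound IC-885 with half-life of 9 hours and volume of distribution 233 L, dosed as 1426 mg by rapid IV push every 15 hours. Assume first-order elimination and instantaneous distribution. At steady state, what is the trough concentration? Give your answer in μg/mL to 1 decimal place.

k = ln2/t½ = ln2/9 ≈ 0.077016 h⁻¹; fraction remaining f = e^(−kτ) = e^(−0.077016×15) ≈ 0.3150.
Accumulation ratio R = 1/(1 − f) ≈ 1/0.6850 ≈ 1.4599.
Each bolus raises the concentration by D/Vd = 1426/233 ≈ 6.120 μg/mL.
Cmax,ss = C₀/(1 − f) ≈ 6.120/0.6850 ≈ 8.934 μg/mL.
One interval later, Cmin,ss = Cmax,ss·e^(−kτ) ≈ 8.934 × 0.3150 ≈ 2.814 μg/mL.

2.8 μg/mL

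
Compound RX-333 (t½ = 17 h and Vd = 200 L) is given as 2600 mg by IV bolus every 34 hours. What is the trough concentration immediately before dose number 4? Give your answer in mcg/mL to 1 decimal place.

4.3 mcg/mL

f = (1/2)^(τ/t½) = (1/2)^(34/17) ≈ 0.2500.
C₀ = D/Vd = 2600/200 ≈ 13.000 mcg/mL.
Before the 4th dose, 3 doses have been given. Superposition: Cmin = C₀·(f + f² + … + f^3).
≈ 13.000 × (0.2500 + 0.0625 + 0.0156) ≈ 13.000 × 0.3281 ≈ 4.265 mcg/mL.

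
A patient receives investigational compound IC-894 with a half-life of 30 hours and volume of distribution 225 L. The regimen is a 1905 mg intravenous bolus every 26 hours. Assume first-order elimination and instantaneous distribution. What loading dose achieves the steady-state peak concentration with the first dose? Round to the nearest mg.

f = (1/2)^(26/30) ≈ 0.548412; accumulation ratio R = 1/(1−f) ≈ 2.21441.
Loading dose to hit Cmax,ss on first dose: D_load = D_maint·R ≈ 1905 × 2.21441 ≈ 4218.45 mg.

4218 mg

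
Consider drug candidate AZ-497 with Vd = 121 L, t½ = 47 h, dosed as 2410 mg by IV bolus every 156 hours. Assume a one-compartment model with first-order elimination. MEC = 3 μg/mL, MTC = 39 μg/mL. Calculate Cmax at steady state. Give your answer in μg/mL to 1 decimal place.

Over one 156-h interval, 156/47 ≈ 3.3191 half-lives elapse, leaving f ≈ 0.1002 of each dose.
Accumulation ratio R = 1/(1 − f) ≈ 1/0.8998 ≈ 1.1114.
Each bolus raises the concentration by D/Vd = 2410/121 ≈ 19.917 μg/mL.
Steady-state peak Cmax,ss = C₀·R ≈ 19.917 × 1.1114 ≈ 22.136 μg/mL.
Peak 22.1 μg/mL vs MTC 39 μg/mL: below toxic threshold.

22.1 μg/mL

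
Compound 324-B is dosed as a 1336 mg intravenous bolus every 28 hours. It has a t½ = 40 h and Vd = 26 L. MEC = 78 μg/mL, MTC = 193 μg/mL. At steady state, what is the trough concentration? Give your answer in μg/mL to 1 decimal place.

k = ln2/t½ = ln2/40 ≈ 0.017329 h⁻¹; fraction remaining f = e^(−kτ) = e^(−0.017329×28) ≈ 0.6156.
Accumulation ratio R = 1/(1 − f) ≈ 1/0.3844 ≈ 2.6015.
Single-dose peak C₀ = D/Vd = 1336/26 ≈ 51.385 μg/mL.
Cmax,ss = C₀/(1 − f) ≈ 51.385/0.3844 ≈ 133.676 μg/mL.
One interval later, Cmin,ss = Cmax,ss·e^(−kτ) ≈ 133.676 × 0.6156 ≈ 82.291 μg/mL.
Trough 82.3 μg/mL vs MEC 78 μg/mL: adequate.

82.3 μg/mL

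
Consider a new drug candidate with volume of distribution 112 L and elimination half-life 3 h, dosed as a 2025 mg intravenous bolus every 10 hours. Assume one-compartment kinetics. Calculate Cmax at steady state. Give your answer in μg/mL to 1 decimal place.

20.1 μg/mL

τ/t½ = 10/3 ≈ 3.3333, so fraction remaining f = (1/2)^(10/3) ≈ 0.0992.
Accumulation ratio R = 1/(1 − f) ≈ 1/0.9008 ≈ 1.1101.
Each bolus raises the concentration by D/Vd = 2025/112 ≈ 18.080 μg/mL.
Steady-state peak Cmax,ss = C₀·R ≈ 18.080 × 1.1101 ≈ 20.071 μg/mL.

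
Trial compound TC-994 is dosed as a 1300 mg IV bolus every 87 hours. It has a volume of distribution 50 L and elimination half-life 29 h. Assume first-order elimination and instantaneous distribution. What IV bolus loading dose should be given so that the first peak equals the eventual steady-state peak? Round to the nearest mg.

f = (1/2)^(87/29) ≈ 0.125000; accumulation ratio R = 1/(1−f) ≈ 1.14286.
Loading dose to hit Cmax,ss on first dose: D_load = D_maint·R ≈ 1300 × 1.14286 ≈ 1485.72 mg.

1486 mg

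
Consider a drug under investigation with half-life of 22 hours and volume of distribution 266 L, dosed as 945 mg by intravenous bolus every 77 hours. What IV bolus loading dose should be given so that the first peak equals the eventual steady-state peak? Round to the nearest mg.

1037 mg

f = (1/2)^(77/22) ≈ 0.088388; accumulation ratio R = 1/(1−f) ≈ 1.09696.
Loading dose to hit Cmax,ss on first dose: D_load = D_maint·R ≈ 945 × 1.09696 ≈ 1036.63 mg.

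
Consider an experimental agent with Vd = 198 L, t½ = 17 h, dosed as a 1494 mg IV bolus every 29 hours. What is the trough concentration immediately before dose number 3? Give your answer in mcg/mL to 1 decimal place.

3.0 mcg/mL

f = (1/2)^(τ/t½) = (1/2)^(29/17) ≈ 0.3065.
C₀ = D/Vd = 1494/198 ≈ 7.545 mcg/mL.
Before the 3rd dose, 2 doses have been given. Superposition: Cmin = C₀·(f + f²).
≈ 7.545 × (0.3065 + 0.0939) ≈ 7.545 × 0.4004 ≈ 3.021 mcg/mL.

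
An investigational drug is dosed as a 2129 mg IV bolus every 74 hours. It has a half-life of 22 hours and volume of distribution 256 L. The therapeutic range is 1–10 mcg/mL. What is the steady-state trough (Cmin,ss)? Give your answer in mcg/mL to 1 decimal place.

Over one 74-h interval, 74/22 ≈ 3.3636 half-lives elapse, leaving f ≈ 0.0972 of each dose.
Accumulation ratio R = 1/(1 − f) ≈ 1/0.9028 ≈ 1.1077.
Each bolus raises the concentration by D/Vd = 2129/256 ≈ 8.316 mcg/mL.
Steady-state peak Cmax,ss = C₀·R ≈ 8.316 × 1.1077 ≈ 9.212 mcg/mL.
Steady-state trough Cmin,ss = Cmax,ss·f ≈ 9.212 × 0.0972 ≈ 0.895 mcg/mL.
Trough 0.9 mcg/mL vs MEC 1 mcg/mL: subtherapeutic.

0.9 mcg/mL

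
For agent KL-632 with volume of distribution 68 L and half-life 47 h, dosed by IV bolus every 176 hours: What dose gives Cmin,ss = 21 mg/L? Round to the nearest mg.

τ/t½ = 176/47 ≈ 3.7447, so f = (1/2)^(176/47) ≈ 0.074600.
Cmin,ss = (D/Vd)·f/(1−f), so D = Cmin,ss·Vd·(1−f)/f.
D = 21 × 68 × (1−f)/f ≈ 21 × 68 × 12.40483 ≈ 17714.10 mg.

17714 mg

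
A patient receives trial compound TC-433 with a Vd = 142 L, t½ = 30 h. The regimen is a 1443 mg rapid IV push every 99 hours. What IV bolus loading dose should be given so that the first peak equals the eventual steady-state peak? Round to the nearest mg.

f = (1/2)^(99/30) ≈ 0.101532; accumulation ratio R = 1/(1−f) ≈ 1.11301.
Loading dose to hit Cmax,ss on first dose: D_load = D_maint·R ≈ 1443 × 1.11301 ≈ 1606.07 mg.

1606 mg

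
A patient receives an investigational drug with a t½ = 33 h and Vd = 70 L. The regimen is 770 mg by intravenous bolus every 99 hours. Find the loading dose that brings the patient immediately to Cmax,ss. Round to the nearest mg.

880 mg

f = (1/2)^(99/33) ≈ 0.125000; accumulation ratio R = 1/(1−f) ≈ 1.14286.
Loading dose to hit Cmax,ss on first dose: D_load = D_maint·R ≈ 770 × 1.14286 ≈ 880.00 mg.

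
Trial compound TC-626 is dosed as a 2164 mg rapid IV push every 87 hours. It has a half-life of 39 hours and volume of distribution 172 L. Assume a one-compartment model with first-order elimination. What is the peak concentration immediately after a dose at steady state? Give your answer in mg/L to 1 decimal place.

Over one 87-h interval, 87/39 ≈ 2.2308 half-lives elapse, leaving f ≈ 0.2130 of each dose.
At steady state, accumulation factor R = 1/(1 − e^(−kτ)) ≈ 1.2706.
Each bolus raises the concentration by D/Vd = 2164/172 ≈ 12.581 mg/L.
Steady-state peak Cmax,ss = C₀·R ≈ 12.581 × 1.2706 ≈ 15.985 mg/L.

16.0 mg/L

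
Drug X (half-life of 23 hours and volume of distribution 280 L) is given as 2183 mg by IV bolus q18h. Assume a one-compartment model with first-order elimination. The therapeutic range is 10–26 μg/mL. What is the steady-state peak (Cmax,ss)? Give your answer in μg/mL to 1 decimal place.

τ/t½ = 18/23 ≈ 0.78261, so fraction remaining f = (1/2)^(18/23) ≈ 0.5813.
At steady state, accumulation factor R = 1/(1 − e^(−kτ)) ≈ 2.3883.
Each bolus raises the concentration by D/Vd = 2183/280 ≈ 7.796 μg/mL.
Cmax,ss = C₀/(1 − f) ≈ 7.796/0.4187 ≈ 18.620 μg/mL.
Peak 18.6 μg/mL vs MTC 26 μg/mL: below toxic threshold.

18.6 μg/mL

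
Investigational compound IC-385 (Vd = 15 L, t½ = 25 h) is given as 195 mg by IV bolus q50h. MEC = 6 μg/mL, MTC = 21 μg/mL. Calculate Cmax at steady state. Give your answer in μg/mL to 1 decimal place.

17.3 μg/mL

The dosing interval is 2 half-lives, so f = 2^(−2) = 0.25.
Accumulation ratio R = 1/(1 − f) = 1/0.75 = 4/3.
Single-dose peak C₀ = D/Vd = 195/15 = 13 μg/mL.
Steady-state peak Cmax,ss = C₀·R = 13 × 4/3 ≈ 17.333 μg/mL.
Peak 17.3 μg/mL vs MTC 21 μg/mL: below toxic threshold.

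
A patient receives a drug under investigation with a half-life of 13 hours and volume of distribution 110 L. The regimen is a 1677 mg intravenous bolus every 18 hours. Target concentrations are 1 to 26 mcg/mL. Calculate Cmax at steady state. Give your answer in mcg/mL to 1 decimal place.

k = ln2/t½ = ln2/13 ≈ 0.053319 h⁻¹; fraction remaining f = e^(−kτ) = e^(−0.053319×18) ≈ 0.3830.
At steady state, accumulation factor R = 1/(1 − e^(−kτ)) ≈ 1.6207.
Single-dose peak C₀ = D/Vd = 1677/110 ≈ 15.245 mcg/mL.
Steady-state peak Cmax,ss = C₀·R ≈ 15.245 × 1.6207 ≈ 24.708 mcg/mL.
Peak 24.7 mcg/mL vs MTC 26 mcg/mL: below toxic threshold.

24.7 mcg/mL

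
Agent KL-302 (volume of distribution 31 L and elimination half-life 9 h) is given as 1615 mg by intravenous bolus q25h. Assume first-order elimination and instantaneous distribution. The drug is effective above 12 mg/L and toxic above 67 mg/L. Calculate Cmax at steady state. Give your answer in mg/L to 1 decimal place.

k = ln2/t½ = ln2/9 ≈ 0.077016 h⁻¹; fraction remaining f = e^(−kτ) = e^(−0.077016×25) ≈ 0.1458.
At steady state, accumulation factor R = 1/(1 − e^(−kτ)) ≈ 1.1707.
Single-dose peak C₀ = D/Vd = 1615/31 ≈ 52.097 mg/L.
Steady-state peak Cmax,ss = C₀·R ≈ 52.097 × 1.1707 ≈ 60.990 mg/L.
Peak 61.0 mg/L vs MTC 67 mg/L: below toxic threshold.

61.0 mg/L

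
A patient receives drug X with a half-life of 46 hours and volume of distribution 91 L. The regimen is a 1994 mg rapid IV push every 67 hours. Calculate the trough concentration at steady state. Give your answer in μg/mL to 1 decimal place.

12.6 μg/mL

τ/t½ = 67/46 ≈ 1.4565, so fraction remaining f = (1/2)^(67/46) ≈ 0.3644.
Single-dose peak C₀ = D/Vd = 1994/91 ≈ 21.912 μg/mL.
Steady-state trough Cmin,ss = C₀·f/(1−f) ≈ 21.912 × 0.3644/0.6356 ≈ 12.563 μg/mL.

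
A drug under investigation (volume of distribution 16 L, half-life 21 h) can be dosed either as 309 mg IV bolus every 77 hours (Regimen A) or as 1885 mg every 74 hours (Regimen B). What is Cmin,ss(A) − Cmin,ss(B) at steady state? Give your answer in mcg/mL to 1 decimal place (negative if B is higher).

Regimen A: f = (1/2)^(77/21) ≈ 0.0787; Cmin,ss = (309/16)·f/(1−f) ≈ 1.650 mcg/mL.
Regimen B: f = (1/2)^(74/21) ≈ 0.0869; Cmin,ss = (1885/16)·f/(1−f) ≈ 11.212 mcg/mL.
Difference ≈ 1.650 − 11.212 ≈ -9.562 mcg/mL.

-9.6 mcg/mL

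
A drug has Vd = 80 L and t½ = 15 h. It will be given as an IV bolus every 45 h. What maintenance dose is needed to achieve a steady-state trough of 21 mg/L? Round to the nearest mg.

τ/t½ = 45/15 ≈ 3, so f = (1/2)^(45/15) ≈ 0.125000.
Cmin,ss = (D/Vd)·f/(1−f), so D = Cmin,ss·Vd·(1−f)/f.
D = 21 × 80 × (1−f)/f ≈ 21 × 80 × 7.00000 ≈ 11760.00 mg.

11760 mg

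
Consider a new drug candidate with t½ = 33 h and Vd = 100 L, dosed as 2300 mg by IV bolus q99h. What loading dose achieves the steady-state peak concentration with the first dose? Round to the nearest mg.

2629 mg

f = (1/2)^(99/33) ≈ 0.125000; accumulation ratio R = 1/(1−f) ≈ 1.14286.
Loading dose to hit Cmax,ss on first dose: D_load = D_maint·R ≈ 2300 × 1.14286 ≈ 2628.58 mg.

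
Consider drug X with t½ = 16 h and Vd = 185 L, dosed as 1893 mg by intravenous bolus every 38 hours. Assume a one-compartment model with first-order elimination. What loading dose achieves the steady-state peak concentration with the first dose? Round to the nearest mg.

f = (1/2)^(38/16) ≈ 0.192776; accumulation ratio R = 1/(1−f) ≈ 1.23881.
Loading dose to hit Cmax,ss on first dose: D_load = D_maint·R ≈ 1893 × 1.23881 ≈ 2345.07 mg.

2345 mg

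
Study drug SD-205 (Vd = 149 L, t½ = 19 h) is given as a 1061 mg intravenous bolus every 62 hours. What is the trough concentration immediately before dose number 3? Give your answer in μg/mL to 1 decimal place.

f = (1/2)^(τ/t½) = (1/2)^(62/19) ≈ 0.1042.
C₀ = D/Vd = 1061/149 ≈ 7.121 μg/mL.
Before the 3rd dose, 2 doses have been given. Superposition: Cmin = C₀·(f + f²).
≈ 7.121 × (0.1042 + 0.0109) ≈ 7.121 × 0.1151 ≈ 0.820 μg/mL.

0.8 μg/mL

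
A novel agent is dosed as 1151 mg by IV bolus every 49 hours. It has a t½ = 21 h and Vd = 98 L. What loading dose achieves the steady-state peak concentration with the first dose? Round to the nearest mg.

f = (1/2)^(49/21) ≈ 0.198425; accumulation ratio R = 1/(1−f) ≈ 1.24754.
Loading dose to hit Cmax,ss on first dose: D_load = D_maint·R ≈ 1151 × 1.24754 ≈ 1435.92 mg.

1436 mg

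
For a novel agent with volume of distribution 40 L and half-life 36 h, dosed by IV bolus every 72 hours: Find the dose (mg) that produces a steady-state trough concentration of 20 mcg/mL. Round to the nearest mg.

τ/t½ = 72/36 ≈ 2, so f = (1/2)^(72/36) ≈ 0.250000.
Cmin,ss = (D/Vd)·f/(1−f), so D = Cmin,ss·Vd·(1−f)/f.
D = 20 × 40 × (1−f)/f ≈ 20 × 40 × 3.00000 ≈ 2400.00 mg.

2400 mg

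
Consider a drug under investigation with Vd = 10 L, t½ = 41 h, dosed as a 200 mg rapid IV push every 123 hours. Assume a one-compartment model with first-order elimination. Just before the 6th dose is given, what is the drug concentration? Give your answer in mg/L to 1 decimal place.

f = (1/2)^(τ/t½) = (1/2)^(123/41) ≈ 0.1250.
C₀ = D/Vd = 200/10 ≈ 20.000 mg/L.
Before the 6th dose, 5 doses have been given. Superposition: Cmin = C₀·(f + f² + … + f^5).
≈ 20.000 × (0.1250 + 0.0156 + 0.0020 + 0.0002 + 0.0000) ≈ 20.000 × 0.1428 ≈ 2.856 mg/L.

2.9 mg/L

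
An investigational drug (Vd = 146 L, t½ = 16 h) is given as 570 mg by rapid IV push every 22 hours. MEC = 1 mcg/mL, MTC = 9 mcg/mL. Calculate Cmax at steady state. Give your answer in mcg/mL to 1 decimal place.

6.4 mcg/mL

k = ln2/t½ = ln2/16 ≈ 0.043322 h⁻¹; fraction remaining f = e^(−kτ) = e^(−0.043322×22) ≈ 0.3856.
Accumulation ratio R = 1/(1 − f) ≈ 1/0.6144 ≈ 1.6276.
Single-dose peak C₀ = D/Vd = 570/146 ≈ 3.904 mcg/mL.
Steady-state peak Cmax,ss = C₀·R ≈ 3.904 × 1.6276 ≈ 6.354 mcg/mL.
Peak 6.4 mcg/mL vs MTC 9 mcg/mL: below toxic threshold.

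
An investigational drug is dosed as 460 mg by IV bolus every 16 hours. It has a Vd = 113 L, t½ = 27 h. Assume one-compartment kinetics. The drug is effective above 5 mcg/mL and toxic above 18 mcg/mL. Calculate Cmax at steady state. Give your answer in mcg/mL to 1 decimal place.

12.1 mcg/mL

τ/t½ = 16/27 ≈ 0.59259, so fraction remaining f = (1/2)^(16/27) ≈ 0.6632.
Accumulation ratio R = 1/(1 − f) ≈ 1/0.3368 ≈ 2.9691.
Single-dose peak C₀ = D/Vd = 460/113 ≈ 4.071 mcg/mL.
Cmax,ss = C₀/(1 − f) ≈ 4.071/0.3368 ≈ 12.087 mcg/mL.
Peak 12.1 mcg/mL vs MTC 18 mcg/mL: below toxic threshold.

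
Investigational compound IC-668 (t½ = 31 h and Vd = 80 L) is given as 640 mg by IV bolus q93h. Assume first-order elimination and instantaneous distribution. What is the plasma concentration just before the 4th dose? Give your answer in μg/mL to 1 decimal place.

f = (1/2)^(τ/t½) = (1/2)^(93/31) ≈ 0.1250.
C₀ = D/Vd = 640/80 ≈ 8.000 μg/mL.
Before the 4th dose, 3 doses have been given. Superposition: Cmin = C₀·(f + f² + … + f^3).
≈ 8.000 × (0.1250 + 0.0156 + 0.0020) ≈ 8.000 × 0.1426 ≈ 1.141 μg/mL.

1.1 μg/mL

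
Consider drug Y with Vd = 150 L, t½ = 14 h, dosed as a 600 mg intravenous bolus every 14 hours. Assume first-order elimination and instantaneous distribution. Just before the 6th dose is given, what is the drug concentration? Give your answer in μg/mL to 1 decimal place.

3.9 μg/mL

f = (1/2)^(τ/t½) = (1/2)^(14/14) ≈ 0.5000.
C₀ = D/Vd = 600/150 ≈ 4.000 μg/mL.
Before the 6th dose, 5 doses have been given. Superposition: Cmin = C₀·(f + f² + … + f^5).
≈ 4.000 × (0.5000 + 0.2500 + 0.1250 + 0.0625 + 0.0313) ≈ 4.000 × 0.9688 ≈ 3.875 μg/mL.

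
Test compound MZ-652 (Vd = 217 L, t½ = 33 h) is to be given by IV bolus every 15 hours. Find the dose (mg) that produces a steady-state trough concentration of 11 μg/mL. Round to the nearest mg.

τ/t½ = 15/33 ≈ 0.45455, so f = (1/2)^(15/33) ≈ 0.729740.
Cmin,ss = (D/Vd)·f/(1−f), so D = Cmin,ss·Vd·(1−f)/f.
D = 11 × 217 × (1−f)/f ≈ 11 × 217 × 0.37035 ≈ 884.03 mg.

884 mg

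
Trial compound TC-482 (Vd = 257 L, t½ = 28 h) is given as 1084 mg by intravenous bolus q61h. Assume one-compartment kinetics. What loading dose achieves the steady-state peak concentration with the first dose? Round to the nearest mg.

1391 mg

f = (1/2)^(61/28) ≈ 0.220894; accumulation ratio R = 1/(1−f) ≈ 1.28352.
Loading dose to hit Cmax,ss on first dose: D_load = D_maint·R ≈ 1084 × 1.28352 ≈ 1391.34 mg.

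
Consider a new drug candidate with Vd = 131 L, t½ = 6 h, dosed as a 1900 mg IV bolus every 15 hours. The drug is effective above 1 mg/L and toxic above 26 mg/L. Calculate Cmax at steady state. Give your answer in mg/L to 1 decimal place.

k = ln2/t½ = ln2/6 ≈ 0.115525 h⁻¹; fraction remaining f = e^(−kτ) = e^(−0.115525×15) ≈ 0.1768.
Accumulation ratio R = 1/(1 − f) ≈ 1/0.8232 ≈ 1.2148.
Single-dose peak C₀ = D/Vd = 1900/131 ≈ 14.504 mg/L.
Steady-state peak Cmax,ss = C₀·R ≈ 14.504 × 1.2148 ≈ 17.619 mg/L.
Peak 17.6 mg/L vs MTC 26 mg/L: below toxic threshold.

17.6 mg/L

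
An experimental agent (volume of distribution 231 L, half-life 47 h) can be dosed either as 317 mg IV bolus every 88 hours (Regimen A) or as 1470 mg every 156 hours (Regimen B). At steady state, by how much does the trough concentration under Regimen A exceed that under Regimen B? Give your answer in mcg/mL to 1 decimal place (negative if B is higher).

Regimen A: f = (1/2)^(88/47) ≈ 0.2731; Cmin,ss = (317/231)·f/(1−f) ≈ 0.516 mcg/mL.
Regimen B: f = (1/2)^(156/47) ≈ 0.1002; Cmin,ss = (1470/231)·f/(1−f) ≈ 0.709 mcg/mL.
Difference ≈ 0.516 − 0.709 ≈ -0.193 mcg/mL.

-0.2 mcg/mL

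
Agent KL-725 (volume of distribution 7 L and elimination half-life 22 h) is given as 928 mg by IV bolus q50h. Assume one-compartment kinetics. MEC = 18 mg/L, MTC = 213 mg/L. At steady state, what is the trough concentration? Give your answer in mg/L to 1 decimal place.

34.6 mg/L

k = ln2/t½ = ln2/22 ≈ 0.031507 h⁻¹; fraction remaining f = e^(−kτ) = e^(−0.031507×50) ≈ 0.2069.
Each bolus raises the concentration by D/Vd = 928/7 ≈ 132.571 mg/L.
Steady-state trough Cmin,ss = C₀·f/(1−f) ≈ 132.571 × 0.2069/0.7931 ≈ 34.584 mg/L.
Trough 34.6 mg/L vs MEC 18 mg/L: adequate.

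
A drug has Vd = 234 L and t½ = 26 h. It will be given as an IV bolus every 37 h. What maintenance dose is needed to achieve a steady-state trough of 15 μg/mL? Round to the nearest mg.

τ/t½ = 37/26 ≈ 1.4231, so f = (1/2)^(37/26) ≈ 0.372916.
Cmin,ss = (D/Vd)·f/(1−f), so D = Cmin,ss·Vd·(1−f)/f.
D = 15 × 234 × (1−f)/f ≈ 15 × 234 × 1.68157 ≈ 5902.31 mg.

5902 mg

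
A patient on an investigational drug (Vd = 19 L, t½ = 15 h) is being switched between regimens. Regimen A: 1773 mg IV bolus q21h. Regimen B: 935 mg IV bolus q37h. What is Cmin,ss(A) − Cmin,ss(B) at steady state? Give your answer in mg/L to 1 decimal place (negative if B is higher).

Regimen A: f = (1/2)^(21/15) ≈ 0.3789; Cmin,ss = (1773/19)·f/(1−f) ≈ 56.927 mg/L.
Regimen B: f = (1/2)^(37/15) ≈ 0.1809; Cmin,ss = (935/19)·f/(1−f) ≈ 10.868 mg/L.
Difference ≈ 56.927 − 10.868 ≈ 46.059 mg/L.

46.1 mg/L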